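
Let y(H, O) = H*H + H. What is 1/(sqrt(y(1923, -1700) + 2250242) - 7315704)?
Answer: -3657852/26759759532761 - sqrt(5950094)/53519519065522 ≈ -1.3674e-7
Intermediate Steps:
y(H, O) = H + H**2 (y(H, O) = H**2 + H = H + H**2)
1/(sqrt(y(1923, -1700) + 2250242) - 7315704) = 1/(sqrt(1923*(1 + 1923) + 2250242) - 7315704) = 1/(sqrt(1923*1924 + 2250242) - 7315704) = 1/(sqrt(3699852 + 2250242) - 7315704) = 1/(sqrt(5950094) - 7315704) = 1/(-7315704 + sqrt(5950094))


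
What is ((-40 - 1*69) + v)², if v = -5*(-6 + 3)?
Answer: 8836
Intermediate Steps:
v = 15 (v = -5*(-3) = 15)
((-40 - 1*69) + v)² = ((-40 - 1*69) + 15)² = ((-40 - 69) + 15)² = (-109 + 15)² = (-94)² = 8836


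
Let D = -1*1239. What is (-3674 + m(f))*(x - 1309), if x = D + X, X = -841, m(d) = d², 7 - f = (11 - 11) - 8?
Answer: 11688661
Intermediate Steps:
f = 15 (f = 7 - ((11 - 11) - 8) = 7 - (0 - 8) = 7 - 1*(-8) = 7 + 8 = 15)
D = -1239
x = -2080 (x = -1239 - 841 = -2080)
(-3674 + m(f))*(x - 1309) = (-3674 + 15²)*(-2080 - 1309) = (-3674 + 225)*(-3389) = -3449*(-3389) = 11688661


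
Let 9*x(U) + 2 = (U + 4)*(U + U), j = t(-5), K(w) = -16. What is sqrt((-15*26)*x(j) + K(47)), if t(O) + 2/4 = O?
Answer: I*sqrt(5799)/3 ≈ 25.384*I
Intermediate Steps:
t(O) = -1/2 + O
j = -11/2 (j = -1/2 - 5 = -11/2 ≈ -5.5000)
x(U) = -2/9 + 2*U*(4 + U)/9 (x(U) = -2/9 + ((U + 4)*(U + U))/9 = -2/9 + ((4 + U)*(2*U))/9 = -2/9 + (2*U*(4 + U))/9 = -2/9 + 2*U*(4 + U)/9)
sqrt((-15*26)*x(j) + K(47)) = sqrt((-15*26)*(-2/9 + 2*(-11/2)**2/9 + (8/9)*(-11/2)) - 16) = sqrt(-390*(-2/9 + (2/9)*(121/4) - 44/9) - 16) = sqrt(-390*(-2/9 + 121/18 - 44/9) - 16) = sqrt(-390*29/18 - 16) = sqrt(-1885/3 - 16) = sqrt(-1933/3) = I*sqrt(5799)/3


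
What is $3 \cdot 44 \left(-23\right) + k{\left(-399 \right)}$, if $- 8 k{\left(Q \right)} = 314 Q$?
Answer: $\frac{50499}{4} \approx 12625.0$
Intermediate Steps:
$k{\left(Q \right)} = - \frac{157 Q}{4}$ ($k{\left(Q \right)} = - \frac{314 Q}{8} = - \frac{157 Q}{4}$)
$3 \cdot 44 \left(-23\right) + k{\left(-399 \right)} = 3 \cdot 44 \left(-23\right) - - \frac{62643}{4} = 132 \left(-23\right) + \frac{62643}{4} = -3036 + \frac{62643}{4} = \frac{50499}{4}$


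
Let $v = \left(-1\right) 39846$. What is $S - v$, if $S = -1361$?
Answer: $38485$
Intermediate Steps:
$v = -39846$
$S - v = -1361 - -39846 = -1361 + 39846 = 38485$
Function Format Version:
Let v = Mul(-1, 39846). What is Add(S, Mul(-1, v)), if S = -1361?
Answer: 38485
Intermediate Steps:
v = -39846
Add(S, Mul(-1, v)) = Add(-1361, Mul(-1, -39846)) = Add(-1361, 39846) = 38485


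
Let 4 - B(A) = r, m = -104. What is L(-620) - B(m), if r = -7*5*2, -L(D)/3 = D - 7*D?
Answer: -11234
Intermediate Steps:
L(D) = 18*D (L(D) = -3*(D - 7*D) = -(-18)*D = 18*D)
r = -70 (r = -35*2 = -70)
B(A) = 74 (B(A) = 4 - 1*(-70) = 4 + 70 = 74)
L(-620) - B(m) = 18*(-620) - 1*74 = -11160 - 74 = -11234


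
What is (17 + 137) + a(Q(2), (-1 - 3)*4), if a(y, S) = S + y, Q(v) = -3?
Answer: 135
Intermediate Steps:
(17 + 137) + a(Q(2), (-1 - 3)*4) = (17 + 137) + ((-1 - 3)*4 - 3) = 154 + (-4*4 - 3) = 154 + (-16 - 3) = 154 - 19 = 135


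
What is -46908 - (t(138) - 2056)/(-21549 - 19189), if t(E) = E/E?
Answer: -1910940159/40738 ≈ -46908.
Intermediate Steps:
t(E) = 1
-46908 - (t(138) - 2056)/(-21549 - 19189) = -46908 - (1 - 2056)/(-21549 - 19189) = -46908 - (-2055)/(-40738) = -46908 - (-2055)*(-1)/40738 = -46908 - 1*2055/40738 = -46908 - 2055/40738 = -1910940159/40738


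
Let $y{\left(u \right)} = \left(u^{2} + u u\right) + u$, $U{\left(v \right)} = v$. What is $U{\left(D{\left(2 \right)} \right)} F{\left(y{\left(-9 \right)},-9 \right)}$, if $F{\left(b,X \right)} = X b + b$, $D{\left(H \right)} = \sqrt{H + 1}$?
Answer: $- 1224 \sqrt{3} \approx -2120.0$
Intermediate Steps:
$D{\left(H \right)} = \sqrt{1 + H}$
$y{\left(u \right)} = u + 2 u^{2}$ ($y{\left(u \right)} = \left(u^{2} + u^{2}\right) + u = 2 u^{2} + u = u + 2 u^{2}$)
$F{\left(b,X \right)} = b + X b$
$U{\left(D{\left(2 \right)} \right)} F{\left(y{\left(-9 \right)},-9 \right)} = \sqrt{1 + 2} - 9 \left(1 + 2 \left(-9\right)\right) \left(1 - 9\right) = \sqrt{3} - 9 \left(1 - 18\right) \left(-8\right) = \sqrt{3} \left(-9\right) \left(-17\right) \left(-8\right) = \sqrt{3} \cdot 153 \left(-8\right) = \sqrt{3} \left(-1224\right) = - 1224 \sqrt{3}$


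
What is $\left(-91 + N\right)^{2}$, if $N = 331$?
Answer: $57600$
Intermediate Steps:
$\left(-91 + N\right)^{2} = \left(-91 + 331\right)^{2} = 240^{2} = 57600$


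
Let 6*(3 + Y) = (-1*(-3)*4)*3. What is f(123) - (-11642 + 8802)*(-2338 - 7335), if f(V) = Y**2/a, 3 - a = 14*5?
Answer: -1840578449/67 ≈ -2.7471e+7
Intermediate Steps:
Y = 3 (Y = -3 + ((-1*(-3)*4)*3)/6 = -3 + ((3*4)*3)/6 = -3 + (12*3)/6 = -3 + (1/6)*36 = -3 + 6 = 3)
a = -67 (a = 3 - 14*5 = 3 - 1*70 = 3 - 70 = -67)
f(V) = -9/67 (f(V) = 3**2/(-67) = 9*(-1/67) = -9/67)
f(123) - (-11642 + 8802)*(-2338 - 7335) = -9/67 - (-11642 + 8802)*(-2338 - 7335) = -9/67 - (-2840)*(-9673) = -9/67 - 1*27471320 = -9/67 - 27471320 = -1840578449/67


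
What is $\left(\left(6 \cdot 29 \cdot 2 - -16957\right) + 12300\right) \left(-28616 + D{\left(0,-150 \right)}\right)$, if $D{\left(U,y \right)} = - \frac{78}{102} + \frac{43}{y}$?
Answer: $- \frac{432075981001}{510} \approx -8.4721 \cdot 10^{8}$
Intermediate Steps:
$D{\left(U,y \right)} = - \frac{13}{17} + \frac{43}{y}$ ($D{\left(U,y \right)} = \left(-78\right) \frac{1}{102} + \frac{43}{y} = - \frac{13}{17} + \frac{43}{y}$)
$\left(\left(6 \cdot 29 \cdot 2 - -16957\right) + 12300\right) \left(-28616 + D{\left(0,-150 \right)}\right) = \left(\left(6 \cdot 29 \cdot 2 - -16957\right) + 12300\right) \left(-28616 - \left(\frac{13}{17} - \frac{43}{-150}\right)\right) = \left(\left(174 \cdot 2 + 16957\right) + 12300\right) \left(-28616 + \left(- \frac{13}{17} + 43 \left(- \frac{1}{150}\right)\right)\right) = \left(\left(348 + 16957\right) + 12300\right) \left(-28616 - \frac{2681}{2550}\right) = \left(17305 + 12300\right) \left(-28616 - \frac{2681}{2550}\right) = 29605 \left(- \frac{72973481}{2550}\right) = - \frac{432075981001}{510}$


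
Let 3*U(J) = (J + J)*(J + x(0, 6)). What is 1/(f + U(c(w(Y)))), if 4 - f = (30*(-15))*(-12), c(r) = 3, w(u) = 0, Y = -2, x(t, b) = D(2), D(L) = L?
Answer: -1/5386 ≈ -0.00018567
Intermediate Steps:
x(t, b) = 2
U(J) = 2*J*(2 + J)/3 (U(J) = ((J + J)*(J + 2))/3 = ((2*J)*(2 + J))/3 = (2*J*(2 + J))/3 = 2*J*(2 + J)/3)
f = -5396 (f = 4 - 30*(-15)*(-12) = 4 - (-450)*(-12) = 4 - 1*5400 = 4 - 5400 = -5396)
1/(f + U(c(w(Y)))) = 1/(-5396 + (2/3)*3*(2 + 3)) = 1/(-5396 + (2/3)*3*5) = 1/(-5396 + 10) = 1/(-5386) = -1/5386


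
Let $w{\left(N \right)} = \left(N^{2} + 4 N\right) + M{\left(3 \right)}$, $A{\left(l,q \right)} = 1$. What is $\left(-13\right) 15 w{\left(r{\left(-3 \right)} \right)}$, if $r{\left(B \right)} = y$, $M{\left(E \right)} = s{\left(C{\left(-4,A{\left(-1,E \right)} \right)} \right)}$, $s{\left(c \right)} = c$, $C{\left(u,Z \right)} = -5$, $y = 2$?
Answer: $-1365$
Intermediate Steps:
$M{\left(E \right)} = -5$
$r{\left(B \right)} = 2$
$w{\left(N \right)} = -5 + N^{2} + 4 N$ ($w{\left(N \right)} = \left(N^{2} + 4 N\right) - 5 = -5 + N^{2} + 4 N$)
$\left(-13\right) 15 w{\left(r{\left(-3 \right)} \right)} = \left(-13\right) 15 \left(-5 + 2^{2} + 4 \cdot 2\right) = - 195 \left(-5 + 4 + 8\right) = \left(-195\right) 7 = -1365$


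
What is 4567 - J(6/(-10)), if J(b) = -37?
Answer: 4604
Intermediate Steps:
4567 - J(6/(-10)) = 4567 - 1*(-37) = 4567 + 37 = 4604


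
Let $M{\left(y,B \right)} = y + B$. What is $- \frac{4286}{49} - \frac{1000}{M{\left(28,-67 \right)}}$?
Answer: $- \frac{118154}{1911} \approx -61.828$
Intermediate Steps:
$M{\left(y,B \right)} = B + y$
$- \frac{4286}{49} - \frac{1000}{M{\left(28,-67 \right)}} = - \frac{4286}{49} - \frac{1000}{-67 + 28} = \left(-4286\right) \frac{1}{49} - \frac{1000}{-39} = - \frac{4286}{49} - - \frac{1000}{39} = - \frac{4286}{49} + \frac{1000}{39} = - \frac{118154}{1911}$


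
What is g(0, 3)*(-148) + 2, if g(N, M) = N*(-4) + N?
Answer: 2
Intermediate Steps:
g(N, M) = -3*N (g(N, M) = -4*N + N = -3*N)
g(0, 3)*(-148) + 2 = -3*0*(-148) + 2 = 0*(-148) + 2 = 0 + 2 = 2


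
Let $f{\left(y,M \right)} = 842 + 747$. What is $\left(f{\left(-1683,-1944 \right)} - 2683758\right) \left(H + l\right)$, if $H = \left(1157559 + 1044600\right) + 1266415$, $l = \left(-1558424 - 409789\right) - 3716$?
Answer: $-4014254823005$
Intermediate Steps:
$f{\left(y,M \right)} = 1589$
$l = -1971929$ ($l = -1968213 - 3716 = -1971929$)
$H = 3468574$ ($H = 2202159 + 1266415 = 3468574$)
$\left(f{\left(-1683,-1944 \right)} - 2683758\right) \left(H + l\right) = \left(1589 - 2683758\right) \left(3468574 - 1971929\right) = \left(-2682169\right) 1496645 = -4014254823005$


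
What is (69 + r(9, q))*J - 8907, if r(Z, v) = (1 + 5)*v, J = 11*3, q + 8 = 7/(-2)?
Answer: -8907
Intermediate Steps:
q = -23/2 (q = -8 + 7/(-2) = -8 + 7*(-½) = -8 - 7/2 = -23/2 ≈ -11.500)
J = 33
r(Z, v) = 6*v
(69 + r(9, q))*J - 8907 = (69 + 6*(-23/2))*33 - 8907 = (69 - 69)*33 - 8907 = 0*33 - 8907 = 0 - 8907 = -8907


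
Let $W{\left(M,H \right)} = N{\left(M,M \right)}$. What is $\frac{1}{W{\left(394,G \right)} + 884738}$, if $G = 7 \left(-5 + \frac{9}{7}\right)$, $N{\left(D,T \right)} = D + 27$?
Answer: $\frac{1}{885159} \approx 1.1297 \cdot 10^{-6}$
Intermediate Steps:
$N{\left(D,T \right)} = 27 + D$
$G = -26$ ($G = 7 \left(-5 + 9 \cdot \frac{1}{7}\right) = 7 \left(-5 + \frac{9}{7}\right) = 7 \left(- \frac{26}{7}\right) = -26$)
$W{\left(M,H \right)} = 27 + M$
$\frac{1}{W{\left(394,G \right)} + 884738} = \frac{1}{\left(27 + 394\right) + 884738} = \frac{1}{421 + 884738} = \frac{1}{885159}$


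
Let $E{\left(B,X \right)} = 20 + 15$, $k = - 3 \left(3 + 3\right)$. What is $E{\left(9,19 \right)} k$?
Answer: $-630$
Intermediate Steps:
$k = -18$ ($k = \left(-3\right) 6 = -18$)
$E{\left(B,X \right)} = 35$
$E{\left(9,19 \right)} k = 35 \left(-18\right) = -630$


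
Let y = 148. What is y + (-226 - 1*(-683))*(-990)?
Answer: -452282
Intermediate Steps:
y + (-226 - 1*(-683))*(-990) = 148 + (-226 - 1*(-683))*(-990) = 148 + (-226 + 683)*(-990) = 148 + 457*(-990) = 148 - 452430 = -452282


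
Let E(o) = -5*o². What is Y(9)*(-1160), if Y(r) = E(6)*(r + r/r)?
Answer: 2088000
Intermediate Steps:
Y(r) = -180 - 180*r (Y(r) = (-5*6²)*(r + r/r) = (-5*36)*(r + 1) = -180*(1 + r) = -180 - 180*r)
Y(9)*(-1160) = (-180 - 180*9)*(-1160) = (-180 - 1620)*(-1160) = -1800*(-1160) = 2088000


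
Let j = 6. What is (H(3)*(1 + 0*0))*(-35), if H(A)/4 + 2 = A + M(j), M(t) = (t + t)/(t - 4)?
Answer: -980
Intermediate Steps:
M(t) = 2*t/(-4 + t) (M(t) = (2*t)/(-4 + t) = 2*t/(-4 + t))
H(A) = 16 + 4*A (H(A) = -8 + 4*(A + 2*6/(-4 + 6)) = -8 + 4*(A + 2*6/2) = -8 + 4*(A + 2*6*(½)) = -8 + 4*(A + 6) = -8 + 4*(6 + A) = -8 + (24 + 4*A) = 16 + 4*A)
(H(3)*(1 + 0*0))*(-35) = ((16 + 4*3)*(1 + 0*0))*(-35) = ((16 + 12)*(1 + 0))*(-35) = (28*1)*(-35) = 28*(-35) = -980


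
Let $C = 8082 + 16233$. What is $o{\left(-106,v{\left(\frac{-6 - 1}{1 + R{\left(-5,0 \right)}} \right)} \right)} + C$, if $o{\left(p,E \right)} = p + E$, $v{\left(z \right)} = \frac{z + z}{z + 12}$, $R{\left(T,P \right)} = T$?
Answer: $\frac{1331509}{55} \approx 24209.0$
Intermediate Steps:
$C = 24315$
$v{\left(z \right)} = \frac{2 z}{12 + z}$
$o{\left(p,E \right)} = E + p$
$o{\left(-106,v{\left(\frac{-6 - 1}{1 + R{\left(-5,0 \right)}} \right)} \right)} + C = \left(\frac{2 \frac{-6 - 1}{1 - 5}}{12 + \frac{-6 - 1}{1 - 5}} - 106\right) + 24315 = \left(\frac{2 \left(- \frac{7}{-4}\right)}{12 - \frac{7}{-4}} - 106\right) + 24315 = \left(\frac{2 \left(\left(-7\right) \left(- \frac{1}{4}\right)\right)}{12 - - \frac{7}{4}} - 106\right) + 24315 = \left(2 \cdot \frac{7}{4} \frac{1}{12 + \frac{7}{4}} - 106\right) + 24315 = \left(2 \cdot \frac{7}{4} \frac{1}{\frac{55}{4}} - 106\right) + 24315 = \left(2 \cdot \frac{7}{4} \cdot \frac{4}{55} - 106\right) + 24315 = \left(\frac{14}{55} - 106\right) + 24315 = - \frac{5816}{55} + 24315 = \frac{1331509}{55}$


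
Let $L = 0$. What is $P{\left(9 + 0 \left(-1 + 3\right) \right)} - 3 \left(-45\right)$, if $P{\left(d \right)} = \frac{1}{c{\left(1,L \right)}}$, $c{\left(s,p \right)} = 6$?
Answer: $\frac{811}{6} \approx 135.17$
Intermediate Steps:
$P{\left(d \right)} = \frac{1}{6}$
$P{\left(9 + 0 \left(-1 + 3\right) \right)} - 3 \left(-45\right) = \frac{1}{6} - 3 \left(-45\right) = \frac{1}{6} - -135 = \frac{1}{6} + 135 = \frac{811}{6}$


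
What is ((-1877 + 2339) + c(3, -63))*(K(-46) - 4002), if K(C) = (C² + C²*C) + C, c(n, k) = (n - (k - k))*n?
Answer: -46755228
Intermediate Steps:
c(n, k) = n² (c(n, k) = (n - 1*0)*n = (n + 0)*n = n*n = n²)
K(C) = C + C² + C³ (K(C) = (C² + C³) + C = C + C² + C³)
((-1877 + 2339) + c(3, -63))*(K(-46) - 4002) = ((-1877 + 2339) + 3²)*(-46*(1 - 46 + (-46)²) - 4002) = (462 + 9)*(-46*(1 - 46 + 2116) - 4002) = 471*(-46*2071 - 4002) = 471*(-95266 - 4002) = 471*(-99268) = -46755228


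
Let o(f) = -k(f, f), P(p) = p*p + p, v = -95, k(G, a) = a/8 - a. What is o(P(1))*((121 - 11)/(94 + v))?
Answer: -385/2 ≈ -192.50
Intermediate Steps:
k(G, a) = -7*a/8 (k(G, a) = a*(1/8) - a = a/8 - a = -7*a/8)
P(p) = p + p**2 (P(p) = p**2 + p = p + p**2)
o(f) = 7*f/8 (o(f) = -(-7)*f/8 = 7*f/8)
o(P(1))*((121 - 11)/(94 + v)) = (7*(1*(1 + 1))/8)*((121 - 11)/(94 - 95)) = (7*(1*2)/8)*(110/(-1)) = ((7/8)*2)*(110*(-1)) = (7/4)*(-110) = -385/2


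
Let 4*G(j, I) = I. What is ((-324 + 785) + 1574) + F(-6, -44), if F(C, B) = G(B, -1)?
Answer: 8139/4 ≈ 2034.8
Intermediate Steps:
G(j, I) = I/4
F(C, B) = -¼ (F(C, B) = (¼)*(-1) = -¼)
((-324 + 785) + 1574) + F(-6, -44) = ((-324 + 785) + 1574) - ¼ = (461 + 1574) - ¼ = 2035 - ¼ = 8139/4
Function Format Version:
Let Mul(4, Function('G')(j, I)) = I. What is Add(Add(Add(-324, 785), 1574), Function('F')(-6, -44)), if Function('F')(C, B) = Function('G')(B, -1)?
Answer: Rational(8139, 4) ≈ 2034.8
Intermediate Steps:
Function('G')(j, I) = Mul(Rational(1, 4), I)
Function('F')(C, B) = Rational(-1, 4) (Function('F')(C, B) = Mul(Rational(1, 4), -1) = Rational(-1, 4))
Add(Add(Add(-324, 785), 1574), Function('F')(-6, -44)) = Add(Add(Add(-324, 785), 1574), Rational(-1, 4)) = Add(Add(461, 1574), Rational(-1, 4)) = Add(2035, Rational(-1, 4)) = Rational(8139, 4)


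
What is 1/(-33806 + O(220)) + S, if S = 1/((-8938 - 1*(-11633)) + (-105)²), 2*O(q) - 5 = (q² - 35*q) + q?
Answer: -753/366145640 ≈ -2.0566e-6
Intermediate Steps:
O(q) = 5/2 + q²/2 - 17*q (O(q) = 5/2 + ((q² - 35*q) + q)/2 = 5/2 + (q² - 34*q)/2 = 5/2 + (q²/2 - 17*q) = 5/2 + q²/2 - 17*q)
S = 1/13720 (S = 1/((-8938 + 11633) + 11025) = 1/(2695 + 11025) = 1/13720 ≈ 7.2886e-5)
1/(-33806 + O(220)) + S = 1/(-33806 + (5/2 + (½)*220² - 17*220)) + 1/13720 = 1/(-33806 + (5/2 + (½)*48400 - 3740)) + 1/13720 = 1/(-33806 + (5/2 + 24200 - 3740)) + 1/13720 = 1/(-33806 + 40925/2) + 1/13720 = 1/(-26687/2) + 1/13720 = -2/26687 + 1/13720 = -753/366145640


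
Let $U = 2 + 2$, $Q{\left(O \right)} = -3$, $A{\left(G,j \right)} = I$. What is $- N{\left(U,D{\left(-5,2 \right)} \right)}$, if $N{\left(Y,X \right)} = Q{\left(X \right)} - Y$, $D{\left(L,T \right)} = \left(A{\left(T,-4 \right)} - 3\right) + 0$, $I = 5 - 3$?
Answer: $7$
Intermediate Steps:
$I = 2$
$A{\left(G,j \right)} = 2$
$D{\left(L,T \right)} = -1$ ($D{\left(L,T \right)} = \left(2 - 3\right) + 0 = -1 + 0 = -1$)
$U = 4$
$N{\left(Y,X \right)} = -3 - Y$
$- N{\left(U,D{\left(-5,2 \right)} \right)} = - (-3 - 4) = \left(-1\right) \left(-7\right) = 7$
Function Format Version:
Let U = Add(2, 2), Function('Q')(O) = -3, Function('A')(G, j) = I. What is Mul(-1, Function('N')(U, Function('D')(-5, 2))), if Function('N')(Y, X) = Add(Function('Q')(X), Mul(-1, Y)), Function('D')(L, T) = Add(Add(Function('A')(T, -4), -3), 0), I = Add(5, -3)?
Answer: 7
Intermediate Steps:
I = 2
Function('A')(G, j) = 2
Function('D')(L, T) = -1 (Function('D')(L, T) = Add(Add(2, -3), 0) = Add(-1, 0) = -1)
U = 4
Function('N')(Y, X) = Add(-3, Mul(-1, Y))
Mul(-1, Function('N')(U, Function('D')(-5, 2))) = Mul(-1, Add(-3, Mul(-1, 4))) = Mul(-1, Add(-3, -4)) = Mul(-1, -7) = 7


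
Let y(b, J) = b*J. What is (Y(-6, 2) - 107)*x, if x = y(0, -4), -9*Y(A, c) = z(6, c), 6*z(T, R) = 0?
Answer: 0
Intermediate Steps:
y(b, J) = J*b
z(T, R) = 0 (z(T, R) = (⅙)*0 = 0)
Y(A, c) = 0 (Y(A, c) = -⅑*0 = 0)
x = 0 (x = -4*0 = 0)
(Y(-6, 2) - 107)*x = (0 - 107)*0 = -107*0 = 0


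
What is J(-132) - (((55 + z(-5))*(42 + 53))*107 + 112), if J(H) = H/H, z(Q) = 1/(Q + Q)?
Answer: -1116339/2 ≈ -5.5817e+5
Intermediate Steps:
z(Q) = 1/(2*Q)
J(H) = 1
J(-132) - (((55 + z(-5))*(42 + 53))*107 + 112) = 1 - (((55 + (1/2)/(-5))*(42 + 53))*107 + 112) = 1 - (((55 + (1/2)*(-1/5))*95)*107 + 112) = 1 - (((55 - 1/10)*95)*107 + 112) = 1 - (((549/10)*95)*107 + 112) = 1 - ((10431/2)*107 + 112) = 1 - (1116117/2 + 112) = 1 - 1*1116341/2 = 1 - 1116341/2 = -1116339/2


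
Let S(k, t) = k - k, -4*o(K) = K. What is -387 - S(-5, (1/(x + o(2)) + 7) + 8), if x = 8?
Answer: -387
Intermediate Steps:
o(K) = -K/4
S(k, t) = 0
-387 - S(-5, (1/(x + o(2)) + 7) + 8) = -387 - 1*0 = -387 + 0 = -387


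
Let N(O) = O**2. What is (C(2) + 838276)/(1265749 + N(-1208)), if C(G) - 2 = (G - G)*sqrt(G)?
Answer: 838278/2725013 ≈ 0.30762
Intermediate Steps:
C(G) = 2 (C(G) = 2 + (G - G)*sqrt(G) = 2 + 0*sqrt(G) = 2 + 0 = 2)
(C(2) + 838276)/(1265749 + N(-1208)) = (2 + 838276)/(1265749 + (-1208)**2) = 838278/(1265749 + 1459264) = 838278/2725013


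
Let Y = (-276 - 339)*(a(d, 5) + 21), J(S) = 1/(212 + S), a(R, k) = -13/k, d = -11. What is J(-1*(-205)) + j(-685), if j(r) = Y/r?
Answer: 4719457/285645 ≈ 16.522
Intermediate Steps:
Y = -11316 (Y = (-276 - 339)*(-13/5 + 21) = -615*(-13*1/5 + 21) = -615*(-13/5 + 21) = -615*92/5 = -11316)
j(r) = -11316/r
J(-1*(-205)) + j(-685) = 1/(212 - 1*(-205)) - 11316/(-685) = 1/(212 + 205) - 11316*(-1/685) = 1/417 + 11316/685 = 4719457/285645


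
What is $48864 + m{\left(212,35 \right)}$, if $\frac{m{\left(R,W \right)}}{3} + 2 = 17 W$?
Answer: $50643$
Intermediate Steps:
$m{\left(R,W \right)} = -6 + 51 W$ ($m{\left(R,W \right)} = -6 + 3 \cdot 17 W = -6 + 51 W$)
$48864 + m{\left(212,35 \right)} = 48864 + \left(-6 + 51 \cdot 35\right) = 48864 + \left(-6 + 1785\right) = 48864 + 1779 = 50643$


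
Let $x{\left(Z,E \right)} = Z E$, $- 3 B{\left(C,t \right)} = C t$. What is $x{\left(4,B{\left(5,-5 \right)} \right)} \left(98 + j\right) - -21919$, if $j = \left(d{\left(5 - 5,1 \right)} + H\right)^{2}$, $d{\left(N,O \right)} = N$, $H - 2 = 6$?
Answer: $27319$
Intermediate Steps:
$H = 8$ ($H = 2 + 6 = 8$)
$B{\left(C,t \right)} = - \frac{C t}{3}$
$j = 64$ ($j = \left(\left(5 - 5\right) + 8\right)^{2} = \left(0 + 8\right)^{2} = 8^{2} = 64$)
$x{\left(Z,E \right)} = E Z$
$x{\left(4,B{\left(5,-5 \right)} \right)} \left(98 + j\right) - -21919 = \left(- \frac{1}{3}\right) 5 \left(-5\right) 4 \left(98 + 64\right) - -21919 = \frac{25}{3} \cdot 4 \cdot 162 + 21919 = \frac{100}{3} \cdot 162 + 21919 = 5400 + 21919 = 27319$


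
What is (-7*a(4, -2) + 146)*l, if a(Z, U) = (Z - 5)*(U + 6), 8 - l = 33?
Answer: -4350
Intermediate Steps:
l = -25 (l = 8 - 1*33 = 8 - 33 = -25)
a(Z, U) = (-5 + Z)*(6 + U)
(-7*a(4, -2) + 146)*l = (-7*(-30 - 5*(-2) + 6*4 - 2*4) + 146)*(-25) = (-7*(-30 + 10 + 24 - 8) + 146)*(-25) = (-7*(-4) + 146)*(-25) = (28 + 146)*(-25) = 174*(-25) = -4350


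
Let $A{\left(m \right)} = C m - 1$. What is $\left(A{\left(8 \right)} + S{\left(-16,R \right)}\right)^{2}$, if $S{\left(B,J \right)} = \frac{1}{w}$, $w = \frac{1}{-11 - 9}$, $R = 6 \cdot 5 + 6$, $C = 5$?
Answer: $361$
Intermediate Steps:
$A{\left(m \right)} = -1 + 5 m$ ($A{\left(m \right)} = 5 m - 1 = -1 + 5 m$)
$R = 36$ ($R = 30 + 6 = 36$)
$w = - \frac{1}{20}$ ($w = \frac{1}{-20} = - \frac{1}{20} \approx -0.05$)
$S{\left(B,J \right)} = -20$ ($S{\left(B,J \right)} = \frac{1}{- \frac{1}{20}} = -20$)
$\left(A{\left(8 \right)} + S{\left(-16,R \right)}\right)^{2} = \left(\left(-1 + 5 \cdot 8\right) - 20\right)^{2} = \left(\left(-1 + 40\right) - 20\right)^{2} = \left(39 - 20\right)^{2} = 19^{2} = 361$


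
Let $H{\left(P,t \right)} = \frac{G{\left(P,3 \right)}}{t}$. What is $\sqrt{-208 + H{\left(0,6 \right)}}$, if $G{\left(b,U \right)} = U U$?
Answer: $\frac{i \sqrt{826}}{2} \approx 14.37 i$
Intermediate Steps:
$G{\left(b,U \right)} = U^{2}$
$H{\left(P,t \right)} = \frac{9}{t}$ ($H{\left(P,t \right)} = \frac{3^{2}}{t} = \frac{9}{t}$)
$\sqrt{-208 + H{\left(0,6 \right)}} = \sqrt{-208 + \frac{9}{6}} = \sqrt{-208 + 9 \cdot \frac{1}{6}} = \sqrt{-208 + \frac{3}{2}} = \sqrt{- \frac{413}{2}} = \frac{i \sqrt{826}}{2}$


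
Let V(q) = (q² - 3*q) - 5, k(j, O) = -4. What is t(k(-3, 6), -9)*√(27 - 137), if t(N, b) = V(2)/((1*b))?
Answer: 7*I*√110/9 ≈ 8.1574*I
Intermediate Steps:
V(q) = -5 + q² - 3*q
t(N, b) = -7/b (t(N, b) = (-5 + 2² - 3*2)/((1*b)) = (-5 + 4 - 6)/b = -7/b)
t(k(-3, 6), -9)*√(27 - 137) = (-7/(-9))*√(27 - 137) = (-7*(-⅑))*√(-110) = 7*(I*√110)/9 = 7*I*√110/9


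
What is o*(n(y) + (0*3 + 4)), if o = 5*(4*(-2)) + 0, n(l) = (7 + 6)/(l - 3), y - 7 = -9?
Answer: -56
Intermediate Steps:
y = -2 (y = 7 - 9 = -2)
n(l) = 13/(-3 + l)
o = -40 (o = 5*(-8) + 0 = -40 + 0 = -40)
o*(n(y) + (0*3 + 4)) = -40*(13/(-3 - 2) + (0*3 + 4)) = -40*(13/(-5) + (0 + 4)) = -40*(13*(-⅕) + 4) = -40*(-13/5 + 4) = -40*7/5 = -56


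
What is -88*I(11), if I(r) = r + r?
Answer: -1936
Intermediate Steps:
I(r) = 2*r
-88*I(11) = -176*11 = -88*22 = -1936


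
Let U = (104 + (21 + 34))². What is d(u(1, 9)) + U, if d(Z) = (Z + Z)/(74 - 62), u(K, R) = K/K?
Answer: 151687/6 ≈ 25281.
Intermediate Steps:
u(K, R) = 1
d(Z) = Z/6 (d(Z) = (2*Z)/12 = (2*Z)*(1/12) = Z/6)
U = 25281 (U = (104 + 55)² = 159² = 25281)
d(u(1, 9)) + U = (⅙)*1 + 25281 = ⅙ + 25281 = 151687/6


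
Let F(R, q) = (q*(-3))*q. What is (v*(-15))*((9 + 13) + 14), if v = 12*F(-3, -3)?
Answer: 174960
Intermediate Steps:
F(R, q) = -3*q² (F(R, q) = (-3*q)*q = -3*q²)
v = -324 (v = 12*(-3*(-3)²) = 12*(-3*9) = 12*(-27) = -324)
(v*(-15))*((9 + 13) + 14) = (-324*(-15))*((9 + 13) + 14) = 4860*(22 + 14) = 4860*36 = 174960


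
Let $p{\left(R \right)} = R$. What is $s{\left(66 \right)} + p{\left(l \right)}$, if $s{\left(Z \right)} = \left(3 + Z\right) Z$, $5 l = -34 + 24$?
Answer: $4552$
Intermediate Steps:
$l = -2$ ($l = \frac{-34 + 24}{5} = \frac{1}{5} \left(-10\right) = -2$)
$s{\left(Z \right)} = Z \left(3 + Z\right)$
$s{\left(66 \right)} + p{\left(l \right)} = 66 \left(3 + 66\right) - 2 = 66 \cdot 69 - 2 = 4554 - 2 = 4552$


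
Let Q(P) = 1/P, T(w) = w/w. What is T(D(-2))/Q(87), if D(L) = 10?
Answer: 87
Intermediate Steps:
T(w) = 1
T(D(-2))/Q(87) = 1/1/87 = 1/(1/87) = 1*87 = 87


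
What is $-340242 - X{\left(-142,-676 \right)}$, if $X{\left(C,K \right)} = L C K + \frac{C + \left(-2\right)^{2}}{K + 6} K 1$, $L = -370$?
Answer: $\frac{11784273974}{335} \approx 3.5177 \cdot 10^{7}$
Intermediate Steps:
$X{\left(C,K \right)} = - 370 C K + \frac{K \left(4 + C\right)}{6 + K}$ ($X{\left(C,K \right)} = - 370 C K + \frac{C + \left(-2\right)^{2}}{K + 6} K 1 = - 370 C K + \frac{C + 4}{6 + K} K 1 = - 370 C K + \frac{4 + C}{6 + K} K 1 = - 370 C K + \frac{K \left(4 + C\right)}{6 + K} 1 = - 370 C K + \frac{K \left(4 + C\right)}{6 + K}$)
$-340242 - X{\left(-142,-676 \right)} = -340242 - - \frac{676 \left(4 - -315098 - \left(-52540\right) \left(-676\right)\right)}{6 - 676} = -340242 - - \frac{676 \left(4 + 315098 - 35517040\right)}{-670} = -340242 - \left(-676\right) \left(- \frac{1}{670}\right) \left(-35201938\right) = -340242 - - \frac{11898255044}{335} = -340242 + \frac{11898255044}{335} = \frac{11784273974}{335}$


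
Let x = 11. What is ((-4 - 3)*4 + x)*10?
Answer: -170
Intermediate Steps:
((-4 - 3)*4 + x)*10 = ((-4 - 3)*4 + 11)*10 = (-7*4 + 11)*10 = (-28 + 11)*10 = -17*10 = -170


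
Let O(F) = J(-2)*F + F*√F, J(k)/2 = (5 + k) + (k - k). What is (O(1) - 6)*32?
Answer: 32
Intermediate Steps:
J(k) = 10 + 2*k (J(k) = 2*((5 + k) + (k - k)) = 2*((5 + k) + 0) = 2*(5 + k) = 10 + 2*k)
O(F) = F^(3/2) + 6*F (O(F) = (10 + 2*(-2))*F + F*√F = (10 - 4)*F + F^(3/2) = 6*F + F^(3/2) = F^(3/2) + 6*F)
(O(1) - 6)*32 = ((1^(3/2) + 6*1) - 6)*32 = ((1 + 6) - 6)*32 = (7 - 6)*32 = 1*32 = 32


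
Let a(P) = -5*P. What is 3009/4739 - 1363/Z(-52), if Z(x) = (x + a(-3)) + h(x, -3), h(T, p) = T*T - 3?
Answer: 1556719/12624696 ≈ 0.12331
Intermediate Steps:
h(T, p) = -3 + T**2 (h(T, p) = T**2 - 3 = -3 + T**2)
Z(x) = 12 + x + x**2 (Z(x) = (x - 5*(-3)) + (-3 + x**2) = (x + 15) + (-3 + x**2) = (15 + x) + (-3 + x**2) = 12 + x + x**2)
3009/4739 - 1363/Z(-52) = 3009/4739 - 1363/(12 - 52 + (-52)**2) = 3009*(1/4739) - 1363/(12 - 52 + 2704) = 3009/4739 - 1363/2664 = 1556719/12624696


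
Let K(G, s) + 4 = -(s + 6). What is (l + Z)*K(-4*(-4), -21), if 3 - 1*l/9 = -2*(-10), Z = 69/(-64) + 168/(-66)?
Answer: -110263/64 ≈ -1722.9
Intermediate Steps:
K(G, s) = -10 - s (K(G, s) = -4 - (s + 6) = -4 - (6 + s) = -4 + (-6 - s) = -10 - s)
Z = -2551/704 (Z = 69*(-1/64) + 168*(-1/66) = -69/64 - 28/11 = -2551/704 ≈ -3.6236)
l = -153 (l = 27 - (-18)*(-10) = 27 - 9*20 = 27 - 180 = -153)
(l + Z)*K(-4*(-4), -21) = (-153 - 2551/704)*(-10 - 1*(-21)) = -110263*(-10 + 21)/704 = -110263/704*11 = -110263/64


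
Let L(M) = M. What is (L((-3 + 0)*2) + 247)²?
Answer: 58081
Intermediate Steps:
(L((-3 + 0)*2) + 247)² = ((-3 + 0)*2 + 247)² = (-3*2 + 247)² = (-6 + 247)² = 241² = 58081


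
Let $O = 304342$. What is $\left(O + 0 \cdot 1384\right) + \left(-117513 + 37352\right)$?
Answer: $224181$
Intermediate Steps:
$\left(O + 0 \cdot 1384\right) + \left(-117513 + 37352\right) = \left(304342 + 0 \cdot 1384\right) + \left(-117513 + 37352\right) = \left(304342 + 0\right) - 80161 = 304342 - 80161 = 224181$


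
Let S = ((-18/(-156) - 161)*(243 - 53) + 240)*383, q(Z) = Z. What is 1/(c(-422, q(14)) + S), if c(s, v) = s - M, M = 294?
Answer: -13/151012803 ≈ -8.6085e-8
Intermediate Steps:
S = -151003495/13 (S = ((-18*(-1/156) - 161)*190 + 240)*383 = ((3/26 - 161)*190 + 240)*383 = (-4183/26*190 + 240)*383 = (-397385/13 + 240)*383 = -394265/13*383 = -151003495/13 ≈ -1.1616e+7)
c(s, v) = -294 + s (c(s, v) = s - 1*294 = s - 294 = -294 + s)
1/(c(-422, q(14)) + S) = 1/((-294 - 422) - 151003495/13) = 1/(-716 - 151003495/13) = 1/(-151012803/13) = -13/151012803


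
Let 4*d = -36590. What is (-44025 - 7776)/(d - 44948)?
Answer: 103602/108191 ≈ 0.95758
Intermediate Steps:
d = -18295/2 (d = (1/4)*(-36590) = -18295/2 ≈ -9147.5)
(-44025 - 7776)/(d - 44948) = (-44025 - 7776)/(-18295/2 - 44948) = -51801/(-108191/2) = -51801*(-2/108191) = 103602/108191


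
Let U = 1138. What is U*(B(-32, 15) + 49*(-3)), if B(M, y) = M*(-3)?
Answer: -58038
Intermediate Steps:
B(M, y) = -3*M
U*(B(-32, 15) + 49*(-3)) = 1138*(-3*(-32) + 49*(-3)) = 1138*(96 - 147) = 1138*(-51) = -58038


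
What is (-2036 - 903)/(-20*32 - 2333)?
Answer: 2939/2973 ≈ 0.98856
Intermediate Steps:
(-2036 - 903)/(-20*32 - 2333) = -2939/(-640 - 2333) = -2939/(-2973) = -2939*(-1/2973) = 2939/2973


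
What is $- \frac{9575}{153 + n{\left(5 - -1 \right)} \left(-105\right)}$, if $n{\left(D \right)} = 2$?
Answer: $\frac{9575}{57} \approx 167.98$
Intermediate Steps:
$- \frac{9575}{153 + n{\left(5 - -1 \right)} \left(-105\right)} = - \frac{9575}{153 + 2 \left(-105\right)} = - \frac{9575}{153 - 210} = - \frac{9575}{-57} = \left(-9575\right) \left(- \frac{1}{57}\right) = \frac{9575}{57}$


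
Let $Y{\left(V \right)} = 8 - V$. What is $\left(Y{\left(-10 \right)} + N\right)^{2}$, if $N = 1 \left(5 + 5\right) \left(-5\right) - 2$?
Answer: $1156$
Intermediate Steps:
$N = -52$ ($N = 1 \cdot 10 \left(-5\right) - 2 = 1 \left(-50\right) - 2 = -50 - 2 = -52$)
$\left(Y{\left(-10 \right)} + N\right)^{2} = \left(\left(8 - -10\right) - 52\right)^{2} = \left(\left(8 + 10\right) - 52\right)^{2} = \left(18 - 52\right)^{2} = \left(-34\right)^{2} = 1156$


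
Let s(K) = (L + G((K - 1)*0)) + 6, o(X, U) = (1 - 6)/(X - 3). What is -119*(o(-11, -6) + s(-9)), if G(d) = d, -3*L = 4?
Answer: -3587/6 ≈ -597.83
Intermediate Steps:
L = -4/3 (L = -⅓*4 = -4/3 ≈ -1.3333)
o(X, U) = -5/(-3 + X)
s(K) = 14/3 (s(K) = (-4/3 + (K - 1)*0) + 6 = (-4/3 + (-1 + K)*0) + 6 = (-4/3 + 0) + 6 = -4/3 + 6 = 14/3)
-119*(o(-11, -6) + s(-9)) = -119*(-5/(-3 - 11) + 14/3) = -119*(-5/(-14) + 14/3) = -119*(-5*(-1/14) + 14/3) = -119*(5/14 + 14/3) = -119*211/42 = -3587/6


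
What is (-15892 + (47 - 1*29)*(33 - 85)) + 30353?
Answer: 13525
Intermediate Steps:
(-15892 + (47 - 1*29)*(33 - 85)) + 30353 = (-15892 + (47 - 29)*(-52)) + 30353 = (-15892 + 18*(-52)) + 30353 = (-15892 - 936) + 30353 = -16828 + 30353 = 13525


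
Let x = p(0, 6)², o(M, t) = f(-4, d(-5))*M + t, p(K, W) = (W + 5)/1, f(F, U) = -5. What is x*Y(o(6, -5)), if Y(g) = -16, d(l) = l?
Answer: -1936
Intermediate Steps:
p(K, W) = 5 + W (p(K, W) = (5 + W)*1 = 5 + W)
o(M, t) = t - 5*M (o(M, t) = -5*M + t = t - 5*M)
x = 121 (x = (5 + 6)² = 11² = 121)
x*Y(o(6, -5)) = 121*(-16) = -1936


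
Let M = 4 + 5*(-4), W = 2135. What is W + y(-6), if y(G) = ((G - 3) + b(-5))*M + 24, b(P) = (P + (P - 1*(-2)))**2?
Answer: 1279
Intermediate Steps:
b(P) = (2 + 2*P)**2 (b(P) = (P + (P + 2))**2 = (P + (2 + P))**2 = (2 + 2*P)**2)
M = -16 (M = 4 - 20 = -16)
y(G) = -952 - 16*G (y(G) = ((G - 3) + 4*(1 - 5)**2)*(-16) + 24 = ((-3 + G) + 4*(-4)**2)*(-16) + 24 = ((-3 + G) + 4*16)*(-16) + 24 = ((-3 + G) + 64)*(-16) + 24 = (61 + G)*(-16) + 24 = (-976 - 16*G) + 24 = -952 - 16*G)
W + y(-6) = 2135 + (-952 - 16*(-6)) = 2135 + (-952 + 96) = 2135 - 856 = 1279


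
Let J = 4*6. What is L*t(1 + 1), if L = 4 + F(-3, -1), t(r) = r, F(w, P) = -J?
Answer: -40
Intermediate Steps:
J = 24
F(w, P) = -24 (F(w, P) = -1*24 = -24)
L = -20 (L = 4 - 24 = -20)
L*t(1 + 1) = -20*(1 + 1) = -20*2 = -40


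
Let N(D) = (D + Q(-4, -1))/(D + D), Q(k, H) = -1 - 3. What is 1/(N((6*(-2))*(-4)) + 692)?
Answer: 24/16619 ≈ 0.0014441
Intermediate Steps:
Q(k, H) = -4
N(D) = (-4 + D)/(2*D) (N(D) = (D - 4)/(D + D) = (-4 + D)/((2*D)) = (-4 + D)*(1/(2*D)) = (-4 + D)/(2*D))
1/(N((6*(-2))*(-4)) + 692) = 1/((-4 + (6*(-2))*(-4))/(2*(((6*(-2))*(-4)))) + 692) = 1/((-4 - 12*(-4))/(2*((-12*(-4)))) + 692) = 1/((½)*(-4 + 48)/48 + 692) = 1/((½)*(1/48)*44 + 692) = 1/(11/24 + 692) = 1/(16619/24) = 24/16619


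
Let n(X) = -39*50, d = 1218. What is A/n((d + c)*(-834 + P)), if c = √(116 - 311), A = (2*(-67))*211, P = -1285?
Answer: 14137/975 ≈ 14.499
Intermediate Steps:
A = -28274 (A = -134*211 = -28274)
c = I*√195 (c = √(-195) = I*√195 ≈ 13.964*I)
n(X) = -1950
A/n((d + c)*(-834 + P)) = -28274/(-1950) = -28274*(-1/1950) = 14137/975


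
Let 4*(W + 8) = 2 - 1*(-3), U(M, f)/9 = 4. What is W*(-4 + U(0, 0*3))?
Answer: -216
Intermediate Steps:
U(M, f) = 36 (U(M, f) = 9*4 = 36)
W = -27/4 (W = -8 + (2 - 1*(-3))/4 = -8 + (2 + 3)/4 = -8 + (¼)*5 = -8 + 5/4 = -27/4 ≈ -6.7500)
W*(-4 + U(0, 0*3)) = -27*(-4 + 36)/4 = -27/4*32 = -216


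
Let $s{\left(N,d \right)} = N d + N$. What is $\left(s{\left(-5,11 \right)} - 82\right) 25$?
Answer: $-3550$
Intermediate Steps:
$s{\left(N,d \right)} = N + N d$
$\left(s{\left(-5,11 \right)} - 82\right) 25 = \left(- 5 \left(1 + 11\right) - 82\right) 25 = \left(\left(-5\right) 12 - 82\right) 25 = \left(-60 - 82\right) 25 = \left(-142\right) 25 = -3550$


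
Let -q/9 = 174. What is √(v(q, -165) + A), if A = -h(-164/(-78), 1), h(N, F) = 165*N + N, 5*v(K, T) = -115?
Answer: I*√565851/39 ≈ 19.288*I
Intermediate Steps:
q = -1566 (q = -9*174 = -1566)
v(K, T) = -23 (v(K, T) = (⅕)*(-115) = -23)
h(N, F) = 166*N
A = -13612/39 (A = -166*(-164/(-78)) = -166*(-164*(-1/78)) = -166*82/39 = -1*13612/39 = -13612/39 ≈ -349.03)
√(v(q, -165) + A) = √(-23 - 13612/39) = √(-14509/39) = I*√565851/39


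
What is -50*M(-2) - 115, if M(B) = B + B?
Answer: 85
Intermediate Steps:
M(B) = 2*B
-50*M(-2) - 115 = -100*(-2) - 115 = -50*(-4) - 115 = 200 - 115 = 85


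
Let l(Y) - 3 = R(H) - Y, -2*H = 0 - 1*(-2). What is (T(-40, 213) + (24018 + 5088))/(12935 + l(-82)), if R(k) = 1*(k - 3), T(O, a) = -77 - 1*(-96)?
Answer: 29125/13016 ≈ 2.2376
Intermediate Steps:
H = -1 (H = -(0 - 1*(-2))/2 = -(0 + 2)/2 = -½*2 = -1)
T(O, a) = 19 (T(O, a) = -77 + 96 = 19)
R(k) = -3 + k (R(k) = 1*(-3 + k) = -3 + k)
l(Y) = -1 - Y (l(Y) = 3 + ((-3 - 1) - Y) = 3 + (-4 - Y) = -1 - Y)
(T(-40, 213) + (24018 + 5088))/(12935 + l(-82)) = (19 + (24018 + 5088))/(12935 + (-1 - 1*(-82))) = (19 + 29106)/(12935 + (-1 + 82)) = 29125/(12935 + 81) = 29125/13016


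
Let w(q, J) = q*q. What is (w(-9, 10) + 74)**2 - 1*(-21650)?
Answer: 45675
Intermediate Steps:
w(q, J) = q**2
(w(-9, 10) + 74)**2 - 1*(-21650) = ((-9)**2 + 74)**2 - 1*(-21650) = (81 + 74)**2 + 21650 = 155**2 + 21650 = 24025 + 21650 = 45675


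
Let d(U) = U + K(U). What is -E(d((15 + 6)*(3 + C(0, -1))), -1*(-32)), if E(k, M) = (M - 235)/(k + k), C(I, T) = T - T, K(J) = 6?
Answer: 203/138 ≈ 1.4710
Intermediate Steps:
C(I, T) = 0
d(U) = 6 + U (d(U) = U + 6 = 6 + U)
E(k, M) = (-235 + M)/(2*k) (E(k, M) = (-235 + M)/((2*k)) = (-235 + M)*(1/(2*k)) = (-235 + M)/(2*k))
-E(d((15 + 6)*(3 + C(0, -1))), -1*(-32)) = -(-235 - 1*(-32))/(2*(6 + (15 + 6)*(3 + 0))) = -(-235 + 32)/(2*(6 + 21*3)) = -(-203)/(2*(6 + 63)) = -(-203)/(2*69) = -1*(-203/138) = 203/138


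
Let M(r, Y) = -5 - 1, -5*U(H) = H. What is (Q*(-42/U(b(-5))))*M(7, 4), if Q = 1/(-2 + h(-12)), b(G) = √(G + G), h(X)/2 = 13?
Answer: 21*I*√10/4 ≈ 16.602*I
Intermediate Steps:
h(X) = 26 (h(X) = 2*13 = 26)
b(G) = √2*√G (b(G) = √(2*G) = √2*√G)
Q = 1/24 (Q = 1/(-2 + 26) = 1/24 ≈ 0.041667)
U(H) = -H/5
M(r, Y) = -6
(Q*(-42/U(b(-5))))*M(7, 4) = ((-42*I*√10/2)/24)*(-6) = ((-21*I*√10)/24)*(-6) = -7*I*√10/8*(-6) = 21*I*√10/4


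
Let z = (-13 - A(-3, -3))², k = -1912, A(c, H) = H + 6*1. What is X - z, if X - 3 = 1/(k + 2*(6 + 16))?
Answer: -472605/1868 ≈ -253.00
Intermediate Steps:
A(c, H) = 6 + H (A(c, H) = H + 6 = 6 + H)
X = 5603/1868 (X = 3 + 1/(-1912 + 2*(6 + 16)) = 3 + 1/(-1912 + 2*22) = 3 + 1/(-1912 + 44) = 3 + 1/(-1868) = 3 - 1/1868 = 5603/1868 ≈ 2.9995)
z = 256 (z = (-13 - (6 - 3))² = (-13 - 1*3)² = (-13 - 3)² = (-16)² = 256)
X - z = 5603/1868 - 1*256 = 5603/1868 - 256 = -472605/1868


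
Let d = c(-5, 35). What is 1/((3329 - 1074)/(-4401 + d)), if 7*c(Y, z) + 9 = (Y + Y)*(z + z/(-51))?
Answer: -1589116/805035 ≈ -1.9740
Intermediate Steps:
c(Y, z) = -9/7 + 100*Y*z/357 (c(Y, z) = -9/7 + ((Y + Y)*(z + z/(-51)))/7 = -9/7 + ((2*Y)*(z + z*(-1/51)))/7 = -9/7 + ((2*Y)*(z - z/51))/7 = -9/7 + ((2*Y)*(50*z/51))/7 = -9/7 + (100*Y*z/51)/7 = -9/7 + 100*Y*z/357)
d = -17959/357 (d = -9/7 + (100/357)*(-5)*35 = -9/7 - 2500/51 = -17959/357 ≈ -50.305)
1/((3329 - 1074)/(-4401 + d)) = 1/((3329 - 1074)/(-4401 - 17959/357)) = 1/(2255/(-1589116/357)) = 1/(2255*(-357/1589116)) = 1/(-805035/1589116) = -1589116/805035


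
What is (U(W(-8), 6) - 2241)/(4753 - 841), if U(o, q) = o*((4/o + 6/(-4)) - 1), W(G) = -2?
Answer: -93/163 ≈ -0.57055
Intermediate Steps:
U(o, q) = o*(-5/2 + 4/o) (U(o, q) = o*((4/o + 6*(-¼)) - 1) = o*((4/o - 3/2) - 1) = o*((-3/2 + 4/o) - 1) = o*(-5/2 + 4/o))
(U(W(-8), 6) - 2241)/(4753 - 841) = ((4 - 5/2*(-2)) - 2241)/(4753 - 841) = ((4 + 5) - 2241)/3912 = (9 - 2241)*(1/3912) = -2232*1/3912 = -93/163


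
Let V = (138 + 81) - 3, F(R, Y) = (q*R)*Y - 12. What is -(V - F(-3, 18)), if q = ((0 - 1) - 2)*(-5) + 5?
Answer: -1308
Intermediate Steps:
q = 20 (q = (-1 - 2)*(-5) + 5 = -3*(-5) + 5 = 15 + 5 = 20)
F(R, Y) = -12 + 20*R*Y (F(R, Y) = (20*R)*Y - 12 = 20*R*Y - 12 = -12 + 20*R*Y)
V = 216 (V = 219 - 3 = 216)
-(V - F(-3, 18)) = -(216 - (-12 + 20*(-3)*18)) = -(216 - (-12 - 1080)) = -(216 - 1*(-1092)) = -(216 + 1092) = -1*1308 = -1308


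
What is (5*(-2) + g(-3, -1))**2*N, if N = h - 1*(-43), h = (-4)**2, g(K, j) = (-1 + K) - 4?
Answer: 19116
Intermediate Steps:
g(K, j) = -5 + K
h = 16
N = 59 (N = 16 - 1*(-43) = 16 + 43 = 59)
(5*(-2) + g(-3, -1))**2*N = (5*(-2) + (-5 - 3))**2*59 = (-10 - 8)**2*59 = (-18)**2*59 = 324*59 = 19116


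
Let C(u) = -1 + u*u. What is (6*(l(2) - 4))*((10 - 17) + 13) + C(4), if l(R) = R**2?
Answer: 15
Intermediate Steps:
C(u) = -1 + u**2
(6*(l(2) - 4))*((10 - 17) + 13) + C(4) = (6*(2**2 - 4))*((10 - 17) + 13) + (-1 + 4**2) = (6*(4 - 4))*(-7 + 13) + (-1 + 16) = (6*0)*6 + 15 = 0*6 + 15 = 0 + 15 = 15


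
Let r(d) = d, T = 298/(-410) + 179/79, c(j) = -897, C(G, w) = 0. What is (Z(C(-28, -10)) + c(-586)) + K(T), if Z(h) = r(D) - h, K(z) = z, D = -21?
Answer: -14842086/16195 ≈ -916.46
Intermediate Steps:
T = 24924/16195 (T = 298*(-1/410) + 179*(1/79) = -149/205 + 179/79 = 24924/16195 ≈ 1.5390)
Z(h) = -21 - h
(Z(C(-28, -10)) + c(-586)) + K(T) = ((-21 - 1*0) - 897) + 24924/16195 = ((-21 + 0) - 897) + 24924/16195 = (-21 - 897) + 24924/16195 = -918 + 24924/16195 = -14842086/16195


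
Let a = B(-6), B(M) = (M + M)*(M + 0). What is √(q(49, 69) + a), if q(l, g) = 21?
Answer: √93 ≈ 9.6436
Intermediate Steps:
B(M) = 2*M² (B(M) = (2*M)*M = 2*M²)
a = 72 (a = 2*(-6)² = 2*36 = 72)
√(q(49, 69) + a) = √(21 + 72) = √93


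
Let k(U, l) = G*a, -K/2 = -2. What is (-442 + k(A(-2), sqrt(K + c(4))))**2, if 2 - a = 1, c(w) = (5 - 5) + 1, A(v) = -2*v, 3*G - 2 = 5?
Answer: 1739761/9 ≈ 1.9331e+5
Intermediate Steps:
K = 4 (K = -2*(-2) = 4)
G = 7/3 (G = 2/3 + (1/3)*5 = 2/3 + 5/3 = 7/3 ≈ 2.3333)
c(w) = 1 (c(w) = 0 + 1 = 1)
a = 1 (a = 2 - 1*1 = 2 - 1 = 1)
k(U, l) = 7/3 (k(U, l) = (7/3)*1 = 7/3)
(-442 + k(A(-2), sqrt(K + c(4))))**2 = (-442 + 7/3)**2 = (-1319/3)**2 = 1739761/9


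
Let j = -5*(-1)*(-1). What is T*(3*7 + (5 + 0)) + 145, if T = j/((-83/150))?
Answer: 31535/83 ≈ 379.94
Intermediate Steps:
j = -5 (j = 5*(-1) = -5)
T = 750/83 (T = -5/((-83/150)) = -5/((-83*1/150)) = -5/(-83/150) = -5*(-150/83) = 750/83 ≈ 9.0361)
T*(3*7 + (5 + 0)) + 145 = 750*(3*7 + (5 + 0))/83 + 145 = 750*(21 + 5)/83 + 145 = (750/83)*26 + 145 = 19500/83 + 145 = 31535/83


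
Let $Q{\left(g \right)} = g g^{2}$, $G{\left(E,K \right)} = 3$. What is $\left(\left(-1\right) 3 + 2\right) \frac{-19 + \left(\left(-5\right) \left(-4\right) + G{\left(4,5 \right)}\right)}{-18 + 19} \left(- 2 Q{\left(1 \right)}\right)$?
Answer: $8$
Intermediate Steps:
$Q{\left(g \right)} = g^{3}$
$\left(\left(-1\right) 3 + 2\right) \frac{-19 + \left(\left(-5\right) \left(-4\right) + G{\left(4,5 \right)}\right)}{-18 + 19} \left(- 2 Q{\left(1 \right)}\right) = \left(\left(-1\right) 3 + 2\right) \frac{-19 + \left(\left(-5\right) \left(-4\right) + 3\right)}{-18 + 19} \left(- 2 \cdot 1^{3}\right) = \left(-3 + 2\right) \frac{-19 + \left(20 + 3\right)}{1} \left(\left(-2\right) 1\right) = - \left(-19 + 23\right) 1 \left(-2\right) = - 4 \cdot 1 \left(-2\right) = \left(-1\right) 4 \left(-2\right) = \left(-4\right) \left(-2\right) = 8$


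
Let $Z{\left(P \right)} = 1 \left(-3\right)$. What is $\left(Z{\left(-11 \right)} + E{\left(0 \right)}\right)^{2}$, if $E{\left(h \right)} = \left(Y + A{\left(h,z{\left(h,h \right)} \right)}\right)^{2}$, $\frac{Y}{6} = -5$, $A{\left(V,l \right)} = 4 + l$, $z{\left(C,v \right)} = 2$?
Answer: $328329$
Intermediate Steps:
$Y = -30$ ($Y = 6 \left(-5\right) = -30$)
$Z{\left(P \right)} = -3$
$E{\left(h \right)} = 576$ ($E{\left(h \right)} = \left(-30 + \left(4 + 2\right)\right)^{2} = \left(-30 + 6\right)^{2} = \left(-24\right)^{2} = 576$)
$\left(Z{\left(-11 \right)} + E{\left(0 \right)}\right)^{2} = \left(-3 + 576\right)^{2} = 573^{2} = 328329$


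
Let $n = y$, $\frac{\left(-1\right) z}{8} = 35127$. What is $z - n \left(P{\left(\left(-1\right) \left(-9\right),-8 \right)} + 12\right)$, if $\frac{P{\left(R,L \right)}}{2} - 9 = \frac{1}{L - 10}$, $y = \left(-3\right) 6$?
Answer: $-280478$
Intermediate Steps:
$z = -281016$ ($z = \left(-8\right) 35127 = -281016$)
$y = -18$
$P{\left(R,L \right)} = 18 + \frac{2}{-10 + L}$ ($P{\left(R,L \right)} = 18 + \frac{2}{L - 10} = 18 + \frac{2}{-10 + L}$)
$n = -18$
$z - n \left(P{\left(\left(-1\right) \left(-9\right),-8 \right)} + 12\right) = -281016 - - 18 \left(\frac{2 \left(-89 + 9 \left(-8\right)\right)}{-10 - 8} + 12\right) = -281016 - - 18 \left(\frac{2 \left(-89 - 72\right)}{-18} + 12\right) = -281016 - - 18 \left(2 \left(- \frac{1}{18}\right) \left(-161\right) + 12\right) = -281016 - - 18 \left(\frac{161}{9} + 12\right) = -281016 - \left(-18\right) \frac{269}{9} = -281016 - -538 = -281016 + 538 = -280478$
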